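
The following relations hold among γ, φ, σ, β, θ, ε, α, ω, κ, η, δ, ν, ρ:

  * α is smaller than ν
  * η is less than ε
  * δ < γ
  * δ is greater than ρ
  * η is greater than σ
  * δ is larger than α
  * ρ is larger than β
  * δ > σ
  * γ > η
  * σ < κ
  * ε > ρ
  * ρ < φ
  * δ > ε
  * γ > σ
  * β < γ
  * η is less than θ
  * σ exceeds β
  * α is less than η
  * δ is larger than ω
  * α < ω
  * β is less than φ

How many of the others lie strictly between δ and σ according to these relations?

2

The relations place σ below δ. An element lies strictly between them when it is forced above σ and also forced below δ.
Above σ: {κ, η, θ, ε, γ}. Below δ: {β, α, ρ, ω, η, ε}.
Intersection: {η, ε} — 2.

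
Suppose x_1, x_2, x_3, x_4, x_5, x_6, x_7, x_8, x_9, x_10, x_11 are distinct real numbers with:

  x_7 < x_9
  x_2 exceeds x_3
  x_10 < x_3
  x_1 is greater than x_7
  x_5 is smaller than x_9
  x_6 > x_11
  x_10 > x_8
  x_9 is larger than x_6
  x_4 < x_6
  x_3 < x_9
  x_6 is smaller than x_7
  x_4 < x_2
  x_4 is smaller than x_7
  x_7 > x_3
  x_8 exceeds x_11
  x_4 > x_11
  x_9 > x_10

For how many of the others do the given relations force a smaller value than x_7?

Directly below x_7: x_4, x_6, x_3.
One step further: x_11, x_10 (5 so far).
One step further: x_8 (6 so far).
Nothing else is reachable below x_7; 6 in all.

6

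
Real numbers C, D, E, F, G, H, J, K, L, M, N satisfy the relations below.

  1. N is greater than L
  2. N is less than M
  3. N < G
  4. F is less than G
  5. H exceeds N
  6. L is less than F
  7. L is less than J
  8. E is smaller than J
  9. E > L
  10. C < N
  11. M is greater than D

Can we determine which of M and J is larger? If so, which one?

undetermined

Following every chain through J: below J we get L, E.
M is not reached, and no chain runs the other way from M to J.
So the given relations leave the order of J and M undetermined.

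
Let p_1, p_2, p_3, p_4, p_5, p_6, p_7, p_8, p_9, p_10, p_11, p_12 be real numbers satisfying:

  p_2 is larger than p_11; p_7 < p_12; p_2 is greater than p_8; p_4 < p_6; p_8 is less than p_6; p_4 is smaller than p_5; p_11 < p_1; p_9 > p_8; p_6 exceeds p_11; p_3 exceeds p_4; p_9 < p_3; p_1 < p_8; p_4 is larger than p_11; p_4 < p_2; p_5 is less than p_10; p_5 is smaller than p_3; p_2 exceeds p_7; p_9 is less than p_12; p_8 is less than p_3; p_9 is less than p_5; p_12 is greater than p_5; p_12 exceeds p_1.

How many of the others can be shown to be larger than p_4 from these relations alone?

Directly above p_4: p_6, p_5, p_3, p_2.
One step further: p_10, p_12 (6 so far).
No other element is forced above p_4 by the given relations, so the count is 6.

6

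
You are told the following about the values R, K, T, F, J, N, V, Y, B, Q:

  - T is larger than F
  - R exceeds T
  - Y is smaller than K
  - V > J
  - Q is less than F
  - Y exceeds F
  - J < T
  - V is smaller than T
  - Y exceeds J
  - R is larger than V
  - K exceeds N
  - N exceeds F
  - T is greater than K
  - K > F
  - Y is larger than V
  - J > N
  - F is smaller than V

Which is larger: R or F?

Link the given pairs in sequence: F < N; N < J; J < V; V < Y; Y < K; K < T; T < R.
Chaining these gives F < N < J < V < Y < K < T < R.
So F < R; R is the larger of the two.

R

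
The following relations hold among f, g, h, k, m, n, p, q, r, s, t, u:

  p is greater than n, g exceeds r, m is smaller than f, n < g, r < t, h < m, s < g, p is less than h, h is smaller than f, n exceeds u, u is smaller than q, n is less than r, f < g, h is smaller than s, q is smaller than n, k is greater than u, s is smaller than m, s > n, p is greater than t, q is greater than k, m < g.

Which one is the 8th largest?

r

Piecing the relations together gives one ordering: u < k < q < n < r < t < p < h < s < m < f < g.
Counting 8 from the largest end gives r.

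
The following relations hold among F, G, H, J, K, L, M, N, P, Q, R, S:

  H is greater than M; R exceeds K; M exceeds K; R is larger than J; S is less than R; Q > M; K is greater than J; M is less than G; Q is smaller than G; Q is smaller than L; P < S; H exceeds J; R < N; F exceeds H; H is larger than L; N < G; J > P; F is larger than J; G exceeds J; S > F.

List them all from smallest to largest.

P < J < K < M < Q < L < H < F < S < R < N < G

Each adjacent pair is fixed by a given relation: P < J; J < K; K < M; M < Q; Q < L; L < H; H < F; F < S; S < R; R < N; N < G. Chaining them end to end gives the full order.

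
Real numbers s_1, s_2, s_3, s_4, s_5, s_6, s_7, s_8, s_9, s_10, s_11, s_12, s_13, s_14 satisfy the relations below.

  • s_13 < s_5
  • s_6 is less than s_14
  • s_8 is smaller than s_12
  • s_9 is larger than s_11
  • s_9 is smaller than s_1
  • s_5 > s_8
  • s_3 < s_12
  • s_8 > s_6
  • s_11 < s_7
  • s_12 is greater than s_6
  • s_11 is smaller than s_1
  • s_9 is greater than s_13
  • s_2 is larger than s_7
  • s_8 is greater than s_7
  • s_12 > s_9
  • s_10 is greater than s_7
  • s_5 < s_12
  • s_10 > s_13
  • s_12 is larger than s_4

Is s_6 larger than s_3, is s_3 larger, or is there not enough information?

undetermined

Following every chain through s_6: above s_6 we get s_8, s_5, s_14, s_12.
s_3 is not reached, and no chain runs the other way from s_3 to s_6.
So the given relations leave the order of s_6 and s_3 undetermined.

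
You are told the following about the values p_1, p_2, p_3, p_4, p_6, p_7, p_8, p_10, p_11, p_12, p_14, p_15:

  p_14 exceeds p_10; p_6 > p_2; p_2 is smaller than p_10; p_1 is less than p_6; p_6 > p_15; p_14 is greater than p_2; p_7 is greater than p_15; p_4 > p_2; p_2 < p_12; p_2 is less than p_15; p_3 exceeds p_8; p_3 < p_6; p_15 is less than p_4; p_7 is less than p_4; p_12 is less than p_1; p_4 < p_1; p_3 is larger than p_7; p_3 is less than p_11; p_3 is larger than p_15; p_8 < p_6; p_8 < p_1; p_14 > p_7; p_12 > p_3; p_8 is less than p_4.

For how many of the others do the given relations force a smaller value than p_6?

Directly below p_6: p_2, p_15, p_8, p_3, p_1.
One step further: p_7, p_4, p_12 (8 so far).
No other element is forced below p_6 by the given relations, so the count is 8.

8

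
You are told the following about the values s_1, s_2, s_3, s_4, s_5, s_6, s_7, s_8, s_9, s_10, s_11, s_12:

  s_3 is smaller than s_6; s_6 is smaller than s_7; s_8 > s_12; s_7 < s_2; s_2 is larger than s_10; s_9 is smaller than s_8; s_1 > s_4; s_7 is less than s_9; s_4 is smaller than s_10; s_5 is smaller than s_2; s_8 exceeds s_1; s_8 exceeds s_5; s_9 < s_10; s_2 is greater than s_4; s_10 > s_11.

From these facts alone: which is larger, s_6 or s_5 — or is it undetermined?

Following every chain through s_6: above s_6 we get s_7, s_9, s_10, s_2, s_8; below s_6 we get s_3.
s_5 is not reached, and no chain runs the other way from s_5 to s_6.
So the given relations leave the order of s_6 and s_5 undetermined.

undetermined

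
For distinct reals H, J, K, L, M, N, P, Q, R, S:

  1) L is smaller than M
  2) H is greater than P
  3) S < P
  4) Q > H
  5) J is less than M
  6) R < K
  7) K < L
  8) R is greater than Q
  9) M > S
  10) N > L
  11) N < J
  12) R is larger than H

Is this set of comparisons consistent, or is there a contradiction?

consistent

The single ordering S < P < H < Q < R < K < L < N < J < M satisfies every listed relation, so no contradiction arises.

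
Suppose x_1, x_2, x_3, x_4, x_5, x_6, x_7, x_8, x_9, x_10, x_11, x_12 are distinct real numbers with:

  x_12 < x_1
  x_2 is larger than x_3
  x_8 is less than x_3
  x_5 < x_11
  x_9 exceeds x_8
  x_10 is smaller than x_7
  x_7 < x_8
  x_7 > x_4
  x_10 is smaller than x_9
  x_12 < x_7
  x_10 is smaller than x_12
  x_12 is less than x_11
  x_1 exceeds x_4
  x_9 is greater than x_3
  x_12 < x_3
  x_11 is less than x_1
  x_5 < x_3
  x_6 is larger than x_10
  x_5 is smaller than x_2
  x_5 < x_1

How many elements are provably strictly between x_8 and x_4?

Chaining upward from x_4 reaches: x_7, x_1, x_3, x_2, x_9.
Chaining downward from x_8 reaches: x_10, x_12, x_7.
Strictly between x_4 and x_8 are those in both lists: x_7 — 1 element.

1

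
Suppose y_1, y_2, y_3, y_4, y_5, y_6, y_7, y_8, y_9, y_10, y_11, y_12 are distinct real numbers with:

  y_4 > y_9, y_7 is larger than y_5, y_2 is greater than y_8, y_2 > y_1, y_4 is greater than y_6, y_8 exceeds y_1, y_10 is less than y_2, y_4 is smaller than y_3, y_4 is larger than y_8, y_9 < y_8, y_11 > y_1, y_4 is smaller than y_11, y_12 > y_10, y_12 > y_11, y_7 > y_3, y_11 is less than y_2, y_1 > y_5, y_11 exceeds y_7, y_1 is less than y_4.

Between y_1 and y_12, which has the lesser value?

y_1 < y_8 and y_8 < y_4 give y_1 < y_4.
Then y_4 < y_3 extends the chain to y_3.
With y_3 < y_7: y_1 < y_8 < y_4 < y_3 < y_7.
Then y_7 < y_11 extends the chain to y_11.
With y_11 < y_12: y_1 < y_8 < y_4 < y_3 < y_7 < y_11 < y_12.
So y_1 < y_12; y_1 is the smaller of the two.

y_1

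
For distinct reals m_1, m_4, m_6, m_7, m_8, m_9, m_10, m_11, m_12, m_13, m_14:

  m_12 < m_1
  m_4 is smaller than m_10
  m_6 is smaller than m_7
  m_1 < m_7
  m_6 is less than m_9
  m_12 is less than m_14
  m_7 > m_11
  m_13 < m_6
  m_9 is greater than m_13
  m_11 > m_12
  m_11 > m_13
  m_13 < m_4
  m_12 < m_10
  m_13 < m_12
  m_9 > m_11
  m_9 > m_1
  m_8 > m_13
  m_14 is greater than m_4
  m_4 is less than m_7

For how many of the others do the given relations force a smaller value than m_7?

The elements the relations force below m_7 are m_13, m_12, m_11, m_6, m_4, m_1 — no chain reaches any other.
That is 6.

6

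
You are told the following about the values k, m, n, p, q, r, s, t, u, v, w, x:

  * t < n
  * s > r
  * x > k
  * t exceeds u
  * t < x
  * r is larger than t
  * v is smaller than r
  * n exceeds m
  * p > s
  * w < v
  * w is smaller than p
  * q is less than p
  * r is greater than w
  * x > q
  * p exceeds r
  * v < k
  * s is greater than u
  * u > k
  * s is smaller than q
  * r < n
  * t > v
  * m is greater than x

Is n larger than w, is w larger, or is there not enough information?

Link the given pairs in sequence: w < v; v < k; k < u; u < t; t < r; r < s; s < q; q < x; x < m; m < n.
Chaining these gives w < v < k < u < t < r < s < q < x < m < n.
So n is larger.

n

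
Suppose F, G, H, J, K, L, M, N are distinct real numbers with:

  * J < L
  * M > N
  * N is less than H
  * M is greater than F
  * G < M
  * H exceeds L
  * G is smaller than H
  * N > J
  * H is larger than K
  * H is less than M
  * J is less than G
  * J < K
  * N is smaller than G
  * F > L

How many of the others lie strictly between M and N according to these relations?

The relations place N below M. An element lies strictly between them when it is forced above N and also forced below M.
Above N: {G, H}. Below M: {J, L, K, F, G, H}.
Intersection: {G, H} — 2.

2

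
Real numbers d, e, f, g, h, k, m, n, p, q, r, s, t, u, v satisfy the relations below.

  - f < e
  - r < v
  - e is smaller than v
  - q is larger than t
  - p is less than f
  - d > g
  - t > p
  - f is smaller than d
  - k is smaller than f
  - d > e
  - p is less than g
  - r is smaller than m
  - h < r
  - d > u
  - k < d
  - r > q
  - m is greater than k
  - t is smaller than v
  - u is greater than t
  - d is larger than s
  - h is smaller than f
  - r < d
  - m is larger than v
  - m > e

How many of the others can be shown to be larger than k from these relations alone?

5

From k the given relations immediately reach f, d, m.
From those, e — 4 in total.
From those, v — 5 in total.
No other element is forced above k by the given relations, so the count is 5.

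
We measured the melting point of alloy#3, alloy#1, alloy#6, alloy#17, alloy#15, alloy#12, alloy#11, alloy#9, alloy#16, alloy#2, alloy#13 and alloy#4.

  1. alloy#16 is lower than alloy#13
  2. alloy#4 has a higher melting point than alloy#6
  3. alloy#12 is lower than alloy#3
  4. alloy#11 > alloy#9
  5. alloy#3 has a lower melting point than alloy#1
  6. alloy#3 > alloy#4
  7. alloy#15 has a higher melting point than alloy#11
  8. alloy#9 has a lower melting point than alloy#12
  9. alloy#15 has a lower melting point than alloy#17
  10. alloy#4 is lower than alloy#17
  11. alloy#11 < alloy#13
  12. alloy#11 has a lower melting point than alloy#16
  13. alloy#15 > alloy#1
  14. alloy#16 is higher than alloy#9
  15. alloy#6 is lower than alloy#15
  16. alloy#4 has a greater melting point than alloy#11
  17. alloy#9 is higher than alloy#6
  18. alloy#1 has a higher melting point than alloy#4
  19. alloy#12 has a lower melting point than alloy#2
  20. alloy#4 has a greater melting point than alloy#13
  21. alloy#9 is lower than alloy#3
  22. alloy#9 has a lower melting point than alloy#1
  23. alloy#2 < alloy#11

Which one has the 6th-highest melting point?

Chaining the given pairs: alloy#6 < alloy#9 < alloy#12 < alloy#2 < alloy#11 < alloy#16 < alloy#13 < alloy#4 < alloy#3 < alloy#1 < alloy#15 < alloy#17.
The 6th largest is alloy#13.

alloy#13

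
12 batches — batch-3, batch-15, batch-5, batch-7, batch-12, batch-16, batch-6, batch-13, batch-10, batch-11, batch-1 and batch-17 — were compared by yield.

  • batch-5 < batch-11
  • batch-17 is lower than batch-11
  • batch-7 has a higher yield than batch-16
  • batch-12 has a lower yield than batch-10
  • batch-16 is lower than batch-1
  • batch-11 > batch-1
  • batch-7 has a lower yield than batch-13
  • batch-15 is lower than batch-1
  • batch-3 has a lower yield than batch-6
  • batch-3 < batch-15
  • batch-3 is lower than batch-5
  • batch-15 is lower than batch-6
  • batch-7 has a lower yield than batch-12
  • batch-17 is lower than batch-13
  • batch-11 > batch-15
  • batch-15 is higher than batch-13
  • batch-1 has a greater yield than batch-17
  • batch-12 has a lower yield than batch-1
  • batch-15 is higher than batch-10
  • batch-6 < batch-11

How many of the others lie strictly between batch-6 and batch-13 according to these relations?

Chaining upward from batch-13 reaches: batch-15, batch-1, batch-11.
Chaining downward from batch-6 reaches: batch-17, batch-16, batch-3, batch-7, batch-12, batch-10, batch-15.
Strictly between batch-13 and batch-6 are those in both lists: batch-15 — 1 element.

1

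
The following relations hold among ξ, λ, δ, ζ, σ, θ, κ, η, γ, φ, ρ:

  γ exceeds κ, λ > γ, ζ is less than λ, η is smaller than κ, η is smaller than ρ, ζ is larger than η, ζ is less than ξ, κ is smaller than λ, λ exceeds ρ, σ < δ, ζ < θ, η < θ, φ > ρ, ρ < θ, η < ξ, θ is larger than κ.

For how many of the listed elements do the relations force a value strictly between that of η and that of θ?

Chaining upward from η reaches: κ, ρ, φ, γ, ζ, λ, ξ.
Chaining downward from θ reaches: κ, ρ, ζ.
Strictly between η and θ are those in both lists: κ, ρ, ζ — 3 elements.

3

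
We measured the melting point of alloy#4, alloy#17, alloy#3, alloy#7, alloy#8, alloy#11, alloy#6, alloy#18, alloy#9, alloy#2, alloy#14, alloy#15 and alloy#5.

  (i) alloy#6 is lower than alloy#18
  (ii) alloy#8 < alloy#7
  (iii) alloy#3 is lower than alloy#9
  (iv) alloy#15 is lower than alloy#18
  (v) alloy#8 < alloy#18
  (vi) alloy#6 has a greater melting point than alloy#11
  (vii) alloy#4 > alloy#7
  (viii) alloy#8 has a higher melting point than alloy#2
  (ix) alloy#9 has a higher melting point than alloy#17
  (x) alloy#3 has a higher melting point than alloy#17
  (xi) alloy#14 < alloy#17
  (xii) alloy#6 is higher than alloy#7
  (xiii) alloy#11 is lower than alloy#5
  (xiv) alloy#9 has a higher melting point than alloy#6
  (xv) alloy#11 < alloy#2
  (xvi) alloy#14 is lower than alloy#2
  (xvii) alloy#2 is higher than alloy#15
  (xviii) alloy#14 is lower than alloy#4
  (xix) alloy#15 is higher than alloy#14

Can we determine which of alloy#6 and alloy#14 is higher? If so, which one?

alloy#14 < alloy#15 and alloy#15 < alloy#2 give alloy#14 < alloy#2.
With alloy#2 < alloy#8: alloy#14 < alloy#15 < alloy#2 < alloy#8.
Then alloy#8 < alloy#7 extends the chain to alloy#7.
Then alloy#7 < alloy#6 extends the chain to alloy#6.
So alloy#6 is higher.

alloy#6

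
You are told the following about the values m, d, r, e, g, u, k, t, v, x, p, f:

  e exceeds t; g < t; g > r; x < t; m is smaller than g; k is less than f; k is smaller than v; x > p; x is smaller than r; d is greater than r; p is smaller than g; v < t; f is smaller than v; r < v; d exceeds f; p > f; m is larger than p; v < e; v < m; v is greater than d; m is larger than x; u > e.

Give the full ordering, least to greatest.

k < f < p < x < r < d < v < m < g < t < e < u

Nothing is placed below k, so it is least; from there k < f; f < p; p < x; x < r; r < d; d < v; v < m; m < g; g < t; t < e; e < u, each given directly.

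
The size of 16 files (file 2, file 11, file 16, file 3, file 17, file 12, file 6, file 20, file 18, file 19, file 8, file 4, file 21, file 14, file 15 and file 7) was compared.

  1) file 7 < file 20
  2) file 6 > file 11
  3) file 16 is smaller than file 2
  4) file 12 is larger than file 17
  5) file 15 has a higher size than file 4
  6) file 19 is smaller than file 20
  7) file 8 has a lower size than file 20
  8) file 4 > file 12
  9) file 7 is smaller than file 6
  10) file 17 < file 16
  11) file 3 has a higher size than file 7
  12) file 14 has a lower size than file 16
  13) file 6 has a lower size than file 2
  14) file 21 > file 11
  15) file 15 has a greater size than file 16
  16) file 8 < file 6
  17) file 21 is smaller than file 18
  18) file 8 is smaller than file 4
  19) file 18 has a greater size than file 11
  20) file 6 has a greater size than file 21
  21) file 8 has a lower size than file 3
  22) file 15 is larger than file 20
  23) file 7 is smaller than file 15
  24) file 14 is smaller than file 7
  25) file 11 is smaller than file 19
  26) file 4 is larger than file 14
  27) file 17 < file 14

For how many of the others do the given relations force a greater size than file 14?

8

Directly above file 14: file 7, file 4, file 16.
One step further: file 20, file 6, file 15, file 2, file 3 (8 so far).
Nothing else is reachable above file 14; 8 in all.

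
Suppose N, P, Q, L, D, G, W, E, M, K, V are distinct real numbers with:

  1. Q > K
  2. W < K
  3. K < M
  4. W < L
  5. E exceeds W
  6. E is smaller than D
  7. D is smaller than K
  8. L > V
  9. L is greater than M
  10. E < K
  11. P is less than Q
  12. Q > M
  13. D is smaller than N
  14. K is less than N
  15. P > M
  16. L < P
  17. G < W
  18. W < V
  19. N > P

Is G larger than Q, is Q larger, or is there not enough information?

Q

Link the given pairs in sequence: G < W; W < E; E < K; K < M; M < L; L < P; P < Q.
Chaining these gives G < W < E < K < M < L < P < Q.
So Q is larger.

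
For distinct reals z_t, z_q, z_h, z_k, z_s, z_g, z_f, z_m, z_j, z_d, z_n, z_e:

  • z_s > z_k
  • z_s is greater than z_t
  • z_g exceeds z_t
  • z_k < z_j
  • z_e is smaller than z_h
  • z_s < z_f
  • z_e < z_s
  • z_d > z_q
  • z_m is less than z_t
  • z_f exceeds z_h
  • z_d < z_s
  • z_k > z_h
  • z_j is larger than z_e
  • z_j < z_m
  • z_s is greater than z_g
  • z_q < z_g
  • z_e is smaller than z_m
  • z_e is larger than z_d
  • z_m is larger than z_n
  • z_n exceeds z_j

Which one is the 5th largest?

Chaining the given pairs: z_q < z_d < z_e < z_h < z_k < z_j < z_n < z_m < z_t < z_g < z_s < z_f.
The 5th largest is z_m.

z_m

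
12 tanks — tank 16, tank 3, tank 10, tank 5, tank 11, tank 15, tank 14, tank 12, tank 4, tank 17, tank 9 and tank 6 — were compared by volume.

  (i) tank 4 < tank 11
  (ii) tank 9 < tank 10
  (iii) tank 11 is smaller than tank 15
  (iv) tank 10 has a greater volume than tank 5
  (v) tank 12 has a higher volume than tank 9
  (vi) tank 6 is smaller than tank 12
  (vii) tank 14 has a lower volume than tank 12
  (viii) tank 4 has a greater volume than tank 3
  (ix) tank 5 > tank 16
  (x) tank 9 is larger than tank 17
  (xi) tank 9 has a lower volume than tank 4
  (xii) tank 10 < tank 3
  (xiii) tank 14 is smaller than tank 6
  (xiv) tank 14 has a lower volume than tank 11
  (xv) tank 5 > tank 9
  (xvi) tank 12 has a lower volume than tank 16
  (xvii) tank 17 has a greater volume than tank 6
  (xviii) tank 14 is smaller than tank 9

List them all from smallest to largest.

tank 14 < tank 6 < tank 17 < tank 9 < tank 12 < tank 16 < tank 5 < tank 10 < tank 3 < tank 4 < tank 11 < tank 15

The consecutive links are each given: tank 14 < tank 6; tank 6 < tank 17; tank 17 < tank 9; tank 9 < tank 12; tank 12 < tank 16; tank 16 < tank 5; tank 5 < tank 10; tank 10 < tank 3; tank 3 < tank 4; tank 4 < tank 11; tank 11 < tank 15.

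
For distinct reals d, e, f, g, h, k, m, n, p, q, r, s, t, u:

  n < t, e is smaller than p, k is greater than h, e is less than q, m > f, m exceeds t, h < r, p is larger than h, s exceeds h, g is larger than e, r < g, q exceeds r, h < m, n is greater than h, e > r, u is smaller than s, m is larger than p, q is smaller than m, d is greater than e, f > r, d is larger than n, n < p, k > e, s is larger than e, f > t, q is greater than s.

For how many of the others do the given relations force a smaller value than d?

The elements the relations force below d are h, n, r, e — no chain reaches any other.
That is 4.

4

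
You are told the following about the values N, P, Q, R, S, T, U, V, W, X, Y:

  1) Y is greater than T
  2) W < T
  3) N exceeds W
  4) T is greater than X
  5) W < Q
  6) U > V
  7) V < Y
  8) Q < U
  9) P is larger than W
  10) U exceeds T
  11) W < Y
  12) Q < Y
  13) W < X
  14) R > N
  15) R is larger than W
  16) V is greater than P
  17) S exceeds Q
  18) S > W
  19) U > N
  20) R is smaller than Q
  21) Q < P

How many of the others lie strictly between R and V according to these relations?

The relations place R below V. An element lies strictly between them when it is forced above R and also forced below V.
Above R: {Q, P, U, S, Y}. Below V: {W, N, Q, P}.
Intersection: {Q, P} — 2.

2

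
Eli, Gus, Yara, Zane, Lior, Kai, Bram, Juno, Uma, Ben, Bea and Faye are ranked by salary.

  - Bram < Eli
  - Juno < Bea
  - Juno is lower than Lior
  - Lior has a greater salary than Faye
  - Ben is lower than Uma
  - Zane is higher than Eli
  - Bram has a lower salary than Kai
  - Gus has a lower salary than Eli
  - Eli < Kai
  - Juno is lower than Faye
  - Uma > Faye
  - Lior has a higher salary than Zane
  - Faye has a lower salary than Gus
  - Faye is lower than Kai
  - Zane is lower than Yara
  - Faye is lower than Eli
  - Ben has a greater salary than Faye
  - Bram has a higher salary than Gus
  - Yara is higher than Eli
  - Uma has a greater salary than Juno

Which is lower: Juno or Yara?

Juno

Following the relations from Juno: Juno < Faye < Gus < Bram < Eli < Zane < Yara.
So Juno < Yara; Juno is the lower of the two.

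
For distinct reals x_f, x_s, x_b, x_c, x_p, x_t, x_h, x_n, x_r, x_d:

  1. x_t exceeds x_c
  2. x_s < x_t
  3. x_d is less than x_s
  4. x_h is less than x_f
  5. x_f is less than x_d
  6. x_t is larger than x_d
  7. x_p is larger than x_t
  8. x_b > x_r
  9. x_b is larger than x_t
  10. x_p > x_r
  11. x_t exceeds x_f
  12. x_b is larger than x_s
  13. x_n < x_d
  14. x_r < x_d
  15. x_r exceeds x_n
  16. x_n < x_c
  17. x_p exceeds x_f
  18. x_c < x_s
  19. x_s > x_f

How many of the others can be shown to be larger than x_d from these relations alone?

4

The elements the relations force above x_d are x_s, x_t, x_p, x_b — no chain reaches any other.
That is 4.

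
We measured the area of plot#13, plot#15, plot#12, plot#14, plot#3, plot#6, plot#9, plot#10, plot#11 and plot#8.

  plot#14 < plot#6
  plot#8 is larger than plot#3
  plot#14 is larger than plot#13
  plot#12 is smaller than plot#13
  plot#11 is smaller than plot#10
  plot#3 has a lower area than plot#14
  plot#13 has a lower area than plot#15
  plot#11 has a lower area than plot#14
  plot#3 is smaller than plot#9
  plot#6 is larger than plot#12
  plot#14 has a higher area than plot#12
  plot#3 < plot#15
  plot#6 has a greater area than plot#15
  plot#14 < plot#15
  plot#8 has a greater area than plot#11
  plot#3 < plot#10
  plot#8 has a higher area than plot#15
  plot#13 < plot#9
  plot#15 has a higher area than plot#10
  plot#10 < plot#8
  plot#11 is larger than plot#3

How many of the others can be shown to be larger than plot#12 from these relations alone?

6

From plot#12 the given relations immediately reach plot#13, plot#14, plot#6.
From those, plot#15, plot#9 — 5 in total.
From those, plot#8 — 6 in total.
Nothing else is reachable above plot#12; 6 in all.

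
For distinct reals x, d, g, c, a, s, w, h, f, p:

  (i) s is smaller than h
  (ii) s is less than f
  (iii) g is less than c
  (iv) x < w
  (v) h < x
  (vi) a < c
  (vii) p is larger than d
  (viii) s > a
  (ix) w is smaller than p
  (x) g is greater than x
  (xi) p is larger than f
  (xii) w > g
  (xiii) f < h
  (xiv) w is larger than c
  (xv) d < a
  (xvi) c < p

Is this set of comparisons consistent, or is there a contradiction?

Every relation is compatible with d < a < s < f < h < x < g < c < w < p; the set is consistent.

consistent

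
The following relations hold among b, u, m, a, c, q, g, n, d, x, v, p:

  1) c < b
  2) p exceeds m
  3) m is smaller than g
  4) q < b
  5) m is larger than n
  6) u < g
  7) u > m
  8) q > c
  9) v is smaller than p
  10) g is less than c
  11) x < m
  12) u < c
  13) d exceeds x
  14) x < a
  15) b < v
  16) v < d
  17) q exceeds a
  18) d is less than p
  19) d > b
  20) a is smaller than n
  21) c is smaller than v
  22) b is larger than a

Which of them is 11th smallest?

d

The consecutive relations fix a unique order: x < a < n < m < u < g < c < q < b < v < d < p.
Counting 11 from the smallest end gives d.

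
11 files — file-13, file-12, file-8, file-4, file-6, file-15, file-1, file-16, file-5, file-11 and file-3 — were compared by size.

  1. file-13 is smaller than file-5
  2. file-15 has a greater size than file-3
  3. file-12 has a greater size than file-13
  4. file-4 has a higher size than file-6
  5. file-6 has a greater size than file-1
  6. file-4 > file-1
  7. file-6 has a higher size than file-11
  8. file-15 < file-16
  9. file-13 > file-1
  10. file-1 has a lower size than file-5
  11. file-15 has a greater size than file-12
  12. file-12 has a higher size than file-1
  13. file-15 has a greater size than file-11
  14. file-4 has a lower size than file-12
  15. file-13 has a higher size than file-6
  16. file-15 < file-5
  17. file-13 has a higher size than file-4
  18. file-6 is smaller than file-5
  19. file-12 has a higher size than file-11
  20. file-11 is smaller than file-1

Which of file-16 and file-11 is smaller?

file-11

file-11 < file-1 and file-1 < file-6 give file-11 < file-6.
Then file-6 < file-4 extends the chain to file-4.
With file-4 < file-13: file-11 < file-1 < file-6 < file-4 < file-13.
With file-13 < file-12: file-11 < file-1 < file-6 < file-4 < file-13 < file-12.
Then file-12 < file-15 extends the chain to file-15.
With file-15 < file-16: file-11 < file-1 < file-6 < file-4 < file-13 < file-12 < file-15 < file-16.
So file-11 < file-16; file-11 is the smaller of the two.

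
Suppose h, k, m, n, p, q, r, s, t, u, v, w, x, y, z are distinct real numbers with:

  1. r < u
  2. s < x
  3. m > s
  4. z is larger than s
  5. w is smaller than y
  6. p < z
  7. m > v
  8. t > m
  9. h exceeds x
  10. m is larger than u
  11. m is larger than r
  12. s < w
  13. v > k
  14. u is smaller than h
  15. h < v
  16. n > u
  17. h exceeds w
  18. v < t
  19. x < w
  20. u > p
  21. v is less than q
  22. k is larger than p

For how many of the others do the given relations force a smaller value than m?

From m the given relations immediately reach s, r, u, v.
From those, p, k, h — 7 in total.
From those, x, w — 9 in total.
Nothing else is reachable below m; 9 in all.

9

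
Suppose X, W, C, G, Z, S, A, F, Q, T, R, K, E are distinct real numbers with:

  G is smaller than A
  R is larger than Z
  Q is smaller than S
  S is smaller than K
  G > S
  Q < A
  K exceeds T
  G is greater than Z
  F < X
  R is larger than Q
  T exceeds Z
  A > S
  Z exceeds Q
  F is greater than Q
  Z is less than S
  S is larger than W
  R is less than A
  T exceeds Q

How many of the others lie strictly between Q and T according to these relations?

1

The relations place Q below T. An element lies strictly between them when it is forced above Q and also forced below T.
Above Q: {Z, S, R, K, G, F, A, X}. Below T: {Z}.
Intersection: {Z} — 1.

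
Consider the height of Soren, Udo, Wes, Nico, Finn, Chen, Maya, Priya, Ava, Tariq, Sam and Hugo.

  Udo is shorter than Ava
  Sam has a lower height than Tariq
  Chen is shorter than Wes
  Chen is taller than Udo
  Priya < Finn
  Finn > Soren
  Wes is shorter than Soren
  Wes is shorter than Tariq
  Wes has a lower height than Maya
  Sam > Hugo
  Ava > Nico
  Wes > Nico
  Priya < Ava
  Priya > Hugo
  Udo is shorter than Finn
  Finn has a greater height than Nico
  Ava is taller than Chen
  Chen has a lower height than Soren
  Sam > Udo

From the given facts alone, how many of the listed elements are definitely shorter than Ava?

5

From Ava the given relations immediately reach Nico, Udo, Chen, Priya.
From those, Hugo — 5 in total.
Nothing else is reachable below Ava; 5 in all.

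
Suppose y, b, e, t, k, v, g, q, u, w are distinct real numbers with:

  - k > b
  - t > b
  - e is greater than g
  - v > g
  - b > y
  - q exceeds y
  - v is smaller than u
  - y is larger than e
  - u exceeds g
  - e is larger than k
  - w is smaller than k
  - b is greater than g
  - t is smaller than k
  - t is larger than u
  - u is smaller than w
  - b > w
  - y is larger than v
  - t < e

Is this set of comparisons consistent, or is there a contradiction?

inconsistent

We have y < b stated directly, yet also b < t < k < e < y by chaining the others — so b < y. Contradiction.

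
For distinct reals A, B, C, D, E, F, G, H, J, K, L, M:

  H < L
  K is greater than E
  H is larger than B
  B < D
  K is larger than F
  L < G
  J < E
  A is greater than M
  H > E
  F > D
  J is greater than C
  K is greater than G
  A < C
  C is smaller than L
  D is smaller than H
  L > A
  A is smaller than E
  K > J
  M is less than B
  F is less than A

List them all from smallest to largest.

Nothing is placed below M, so it is least; from there M < B; B < D; D < F; F < A; A < C; C < J; J < E; E < H; H < L; L < G; G < K, each given directly.

M < B < D < F < A < C < J < E < H < L < G < K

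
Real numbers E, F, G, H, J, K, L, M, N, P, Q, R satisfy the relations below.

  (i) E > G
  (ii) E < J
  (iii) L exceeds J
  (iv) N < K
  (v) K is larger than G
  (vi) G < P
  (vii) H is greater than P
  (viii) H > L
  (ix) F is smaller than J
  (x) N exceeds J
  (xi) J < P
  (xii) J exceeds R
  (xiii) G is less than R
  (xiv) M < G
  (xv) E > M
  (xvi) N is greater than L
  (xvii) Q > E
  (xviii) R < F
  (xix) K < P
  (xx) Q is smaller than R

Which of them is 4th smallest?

Chaining the given pairs: M < G < E < Q < R < F < J < L < N < K < P < H.
The 4th smallest is Q.

Q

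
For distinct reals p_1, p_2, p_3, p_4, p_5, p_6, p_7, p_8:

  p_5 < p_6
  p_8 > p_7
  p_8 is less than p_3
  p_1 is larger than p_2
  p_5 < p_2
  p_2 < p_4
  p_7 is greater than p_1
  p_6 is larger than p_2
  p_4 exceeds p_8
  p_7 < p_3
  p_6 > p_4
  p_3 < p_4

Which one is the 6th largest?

p_1

The consecutive relations fix a unique order: p_5 < p_2 < p_1 < p_7 < p_8 < p_3 < p_4 < p_6.
Counting 6 from the largest end gives p_1.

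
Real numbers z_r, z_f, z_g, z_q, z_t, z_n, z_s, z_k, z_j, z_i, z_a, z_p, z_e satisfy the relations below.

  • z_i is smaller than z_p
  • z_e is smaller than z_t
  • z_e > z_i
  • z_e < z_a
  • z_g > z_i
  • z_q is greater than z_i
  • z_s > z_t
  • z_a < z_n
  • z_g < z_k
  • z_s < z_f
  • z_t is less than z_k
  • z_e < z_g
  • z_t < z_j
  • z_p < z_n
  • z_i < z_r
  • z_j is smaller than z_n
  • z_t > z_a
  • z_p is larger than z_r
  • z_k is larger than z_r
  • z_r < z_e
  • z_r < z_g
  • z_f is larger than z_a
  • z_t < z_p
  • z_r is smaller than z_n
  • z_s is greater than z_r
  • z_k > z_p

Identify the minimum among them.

Chaining upward from z_i: directly above it, z_r, z_e, z_g, z_p, z_q; then z_a, z_t, z_s, z_k, z_n; then z_j, z_f.
That covers every other element, and nothing is given below z_i, so z_i is the minimum.

z_i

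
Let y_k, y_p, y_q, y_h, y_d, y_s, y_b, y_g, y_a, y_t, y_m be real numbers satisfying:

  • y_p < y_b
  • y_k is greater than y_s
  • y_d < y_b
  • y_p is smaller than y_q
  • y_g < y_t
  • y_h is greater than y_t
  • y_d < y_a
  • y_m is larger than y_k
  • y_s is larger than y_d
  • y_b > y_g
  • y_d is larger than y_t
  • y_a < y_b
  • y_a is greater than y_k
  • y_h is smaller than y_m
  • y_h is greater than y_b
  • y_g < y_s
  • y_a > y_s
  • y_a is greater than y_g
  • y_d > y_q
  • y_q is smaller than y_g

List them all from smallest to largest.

The consecutive links are each given: y_p < y_q; y_q < y_g; y_g < y_t; y_t < y_d; y_d < y_s; y_s < y_k; y_k < y_a; y_a < y_b; y_b < y_h; y_h < y_m.

y_p < y_q < y_g < y_t < y_d < y_s < y_k < y_a < y_b < y_h < y_m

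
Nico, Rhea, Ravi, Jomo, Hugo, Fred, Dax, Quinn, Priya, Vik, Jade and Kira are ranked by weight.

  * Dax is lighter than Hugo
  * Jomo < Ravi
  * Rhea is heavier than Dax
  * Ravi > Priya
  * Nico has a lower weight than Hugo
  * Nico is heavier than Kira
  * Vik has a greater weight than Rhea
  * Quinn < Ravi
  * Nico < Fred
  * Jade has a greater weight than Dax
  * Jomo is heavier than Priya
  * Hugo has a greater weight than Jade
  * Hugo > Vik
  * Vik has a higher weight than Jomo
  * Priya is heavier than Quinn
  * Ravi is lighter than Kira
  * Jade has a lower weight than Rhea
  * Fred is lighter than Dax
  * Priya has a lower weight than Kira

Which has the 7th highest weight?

Piecing the relations together gives one ordering: Quinn < Priya < Jomo < Ravi < Kira < Nico < Fred < Dax < Jade < Rhea < Vik < Hugo.
Counting 7 from the largest end gives Nico.

Nico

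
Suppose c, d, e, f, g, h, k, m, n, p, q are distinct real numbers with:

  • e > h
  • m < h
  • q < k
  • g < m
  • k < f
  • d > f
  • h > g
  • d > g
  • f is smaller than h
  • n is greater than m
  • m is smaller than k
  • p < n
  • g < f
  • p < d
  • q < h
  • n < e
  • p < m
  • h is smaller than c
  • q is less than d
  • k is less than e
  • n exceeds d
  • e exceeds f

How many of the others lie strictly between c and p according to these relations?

Chaining upward from p reaches: m, k, f, d, h, n, e.
Chaining downward from c reaches: q, g, m, k, f, h.
Strictly between p and c are those in both lists: m, k, f, h — 4 elements.

4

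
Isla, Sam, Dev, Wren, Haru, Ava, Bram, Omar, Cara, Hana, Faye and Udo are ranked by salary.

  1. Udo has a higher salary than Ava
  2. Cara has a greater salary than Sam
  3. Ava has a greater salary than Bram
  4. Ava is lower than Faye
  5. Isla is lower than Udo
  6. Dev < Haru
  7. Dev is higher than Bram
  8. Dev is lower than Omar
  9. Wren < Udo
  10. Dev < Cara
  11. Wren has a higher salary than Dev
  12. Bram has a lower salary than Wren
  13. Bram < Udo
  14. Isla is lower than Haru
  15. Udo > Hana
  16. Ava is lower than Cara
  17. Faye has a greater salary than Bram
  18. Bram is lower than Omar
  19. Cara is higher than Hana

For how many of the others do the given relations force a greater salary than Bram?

8

From Bram the given relations immediately reach Dev, Ava, Wren, Faye, Omar, Udo.
From those, Haru, Cara — 8 in total.
Nothing else is reachable above Bram; 8 in all.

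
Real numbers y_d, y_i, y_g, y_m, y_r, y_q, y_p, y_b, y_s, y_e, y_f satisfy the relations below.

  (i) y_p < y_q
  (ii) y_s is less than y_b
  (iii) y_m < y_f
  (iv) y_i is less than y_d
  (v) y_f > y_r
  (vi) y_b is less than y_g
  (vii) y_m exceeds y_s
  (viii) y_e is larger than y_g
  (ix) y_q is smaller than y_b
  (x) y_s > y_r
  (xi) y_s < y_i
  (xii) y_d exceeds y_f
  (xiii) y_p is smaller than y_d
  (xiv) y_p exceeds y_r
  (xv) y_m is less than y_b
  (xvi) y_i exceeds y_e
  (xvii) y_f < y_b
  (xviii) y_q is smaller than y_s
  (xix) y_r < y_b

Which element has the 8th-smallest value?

Chaining the given pairs: y_r < y_p < y_q < y_s < y_m < y_f < y_b < y_g < y_e < y_i < y_d.
Counting 8 from the smallest end gives y_g.

y_g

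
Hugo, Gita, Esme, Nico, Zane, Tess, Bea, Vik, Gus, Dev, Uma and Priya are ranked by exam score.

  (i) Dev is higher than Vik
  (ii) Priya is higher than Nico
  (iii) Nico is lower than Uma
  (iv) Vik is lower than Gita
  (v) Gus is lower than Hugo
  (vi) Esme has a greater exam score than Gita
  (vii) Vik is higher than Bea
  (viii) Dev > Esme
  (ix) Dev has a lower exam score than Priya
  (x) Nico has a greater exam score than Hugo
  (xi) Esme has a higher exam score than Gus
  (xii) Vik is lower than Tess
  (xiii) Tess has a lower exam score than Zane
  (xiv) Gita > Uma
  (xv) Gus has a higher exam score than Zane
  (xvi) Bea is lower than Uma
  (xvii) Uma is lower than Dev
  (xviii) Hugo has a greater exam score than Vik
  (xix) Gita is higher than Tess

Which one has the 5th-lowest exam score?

Gus

The consecutive relations fix a unique order: Bea < Vik < Tess < Zane < Gus < Hugo < Nico < Uma < Gita < Esme < Dev < Priya.
The 5th smallest is Gus.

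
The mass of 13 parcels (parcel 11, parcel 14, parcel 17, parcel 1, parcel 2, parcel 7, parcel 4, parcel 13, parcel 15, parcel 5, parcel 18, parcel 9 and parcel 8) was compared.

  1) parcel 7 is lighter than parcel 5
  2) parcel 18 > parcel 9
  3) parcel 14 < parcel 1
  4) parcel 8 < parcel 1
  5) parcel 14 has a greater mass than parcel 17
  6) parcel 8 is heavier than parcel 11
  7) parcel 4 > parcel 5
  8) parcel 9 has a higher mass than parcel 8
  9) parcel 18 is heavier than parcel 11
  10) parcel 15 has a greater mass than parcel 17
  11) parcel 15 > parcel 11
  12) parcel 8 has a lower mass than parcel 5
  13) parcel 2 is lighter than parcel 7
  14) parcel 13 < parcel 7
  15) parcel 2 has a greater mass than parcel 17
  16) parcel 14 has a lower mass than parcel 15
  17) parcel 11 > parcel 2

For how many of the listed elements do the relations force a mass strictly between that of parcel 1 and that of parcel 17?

4

Chaining upward from parcel 17 reaches: parcel 14, parcel 2, parcel 11, parcel 7, parcel 15, parcel 8, parcel 9, parcel 5, parcel 18, parcel 4.
Chaining downward from parcel 1 reaches: parcel 14, parcel 2, parcel 11, parcel 8.
Strictly between parcel 17 and parcel 1 are those in both lists: parcel 14, parcel 2, parcel 11, parcel 8 — 4 elements.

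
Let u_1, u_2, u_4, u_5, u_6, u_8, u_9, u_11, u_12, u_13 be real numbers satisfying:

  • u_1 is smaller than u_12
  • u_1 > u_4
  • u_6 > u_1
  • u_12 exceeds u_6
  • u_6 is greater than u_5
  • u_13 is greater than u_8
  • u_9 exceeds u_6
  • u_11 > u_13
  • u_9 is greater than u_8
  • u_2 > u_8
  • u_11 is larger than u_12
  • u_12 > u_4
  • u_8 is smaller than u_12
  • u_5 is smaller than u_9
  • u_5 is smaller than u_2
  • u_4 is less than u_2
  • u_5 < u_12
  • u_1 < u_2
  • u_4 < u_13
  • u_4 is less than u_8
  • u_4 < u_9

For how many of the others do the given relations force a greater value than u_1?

5

The elements the relations force above u_1 are u_2, u_6, u_12, u_11, u_9 — no chain reaches any other.
That is 5.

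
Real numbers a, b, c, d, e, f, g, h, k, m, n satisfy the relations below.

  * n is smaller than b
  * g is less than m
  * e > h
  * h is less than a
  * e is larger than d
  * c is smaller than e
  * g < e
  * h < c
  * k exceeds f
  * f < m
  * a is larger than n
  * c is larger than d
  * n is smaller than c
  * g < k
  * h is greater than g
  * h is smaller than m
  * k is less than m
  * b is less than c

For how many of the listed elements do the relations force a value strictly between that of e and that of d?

Chaining upward from d reaches: c.
Chaining downward from e reaches: g, n, h, b, c.
Strictly between d and e are those in both lists: c — 1 element.

1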